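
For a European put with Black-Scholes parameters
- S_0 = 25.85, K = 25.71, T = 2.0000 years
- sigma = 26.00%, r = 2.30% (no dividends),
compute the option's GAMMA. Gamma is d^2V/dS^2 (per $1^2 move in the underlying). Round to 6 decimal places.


Answer: Gamma = 0.039830

Derivation:
d1 = 0.3237205002; d2 = -0.0439750260
phi(d1) = 0.3785769159; exp(-qT) = 1.0000000000; exp(-rT) = 0.9550419622
Gamma = exp(-qT) * phi(d1) / (S * sigma * sqrt(T)) = 1.0000000000 * 0.3785769159 / (25.8500 * 0.2600 * 1.4142135624) = 0.039830


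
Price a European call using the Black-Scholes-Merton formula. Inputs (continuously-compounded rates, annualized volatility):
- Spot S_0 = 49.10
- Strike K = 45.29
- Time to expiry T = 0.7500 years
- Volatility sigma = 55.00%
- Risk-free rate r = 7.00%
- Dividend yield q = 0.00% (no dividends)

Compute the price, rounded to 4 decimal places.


Answer: Price = 12.0593

Derivation:
d1 = (ln(S/K) + (r - q + 0.5*sigma^2) * T) / (sigma * sqrt(T)) = 0.51795725
d2 = d1 - sigma * sqrt(T) = 0.04164328
exp(-rT) = 0.94885432; exp(-qT) = 1.00000000
C = S_0 * exp(-qT) * N(d1) - K * exp(-rT) * N(d2)
N(d1) = 0.69775595; N(d2) = 0.51660847
C = 49.1000 * 1.00000000 * 0.69775595 - 45.2900 * 0.94885432 * 0.51660847 = 12.0593


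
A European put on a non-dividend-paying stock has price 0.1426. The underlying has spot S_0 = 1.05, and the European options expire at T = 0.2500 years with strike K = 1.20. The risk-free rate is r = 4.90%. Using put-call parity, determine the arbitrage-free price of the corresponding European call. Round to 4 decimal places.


Put-call parity: C - P = S_0 * exp(-qT) - K * exp(-rT).
S_0 * exp(-qT) = 1.0500 * 1.00000000 = 1.05000000
K * exp(-rT) = 1.2000 * 0.98782473 = 1.18538967
C = P + S*exp(-qT) - K*exp(-rT)
C = 0.1426 + 1.05000000 - 1.18538967 = 0.0072

Answer: Call price = 0.0072


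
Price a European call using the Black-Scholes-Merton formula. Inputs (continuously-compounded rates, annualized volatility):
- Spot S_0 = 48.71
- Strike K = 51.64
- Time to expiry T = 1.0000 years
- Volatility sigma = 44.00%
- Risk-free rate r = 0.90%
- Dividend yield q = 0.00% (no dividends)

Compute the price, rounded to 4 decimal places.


d1 = (ln(S/K) + (r - q + 0.5*sigma^2) * T) / (sigma * sqrt(T)) = 0.10769950
d2 = d1 - sigma * sqrt(T) = -0.33230050
exp(-rT) = 0.99104038; exp(-qT) = 1.00000000
C = S_0 * exp(-qT) * N(d1) - K * exp(-rT) * N(d2)
N(d1) = 0.54288297; N(d2) = 0.36983118
C = 48.7100 * 1.00000000 * 0.54288297 - 51.6400 * 0.99104038 * 0.36983118 = 7.5169

Answer: Price = 7.5169


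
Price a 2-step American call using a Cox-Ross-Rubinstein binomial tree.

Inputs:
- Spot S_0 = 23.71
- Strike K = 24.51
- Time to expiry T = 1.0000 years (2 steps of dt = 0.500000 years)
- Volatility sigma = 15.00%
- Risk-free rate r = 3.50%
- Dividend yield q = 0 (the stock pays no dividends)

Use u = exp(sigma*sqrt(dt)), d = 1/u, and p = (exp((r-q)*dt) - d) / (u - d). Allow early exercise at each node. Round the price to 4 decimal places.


Answer: Price = V(0,0) = 1.4367

Derivation:
dt = T/N = 0.500000
u = exp(sigma*sqrt(dt)) = 1.111895; d = 1/u = 0.899365
p = (exp((r-q)*dt) - d) / (u - d) = 0.556574
Discount per step: exp(-r*dt) = 0.982652
Stock lattice S(k, i) with i counting down-moves:
  k=0: S(0,0) = 23.7100
  k=1: S(1,0) = 26.3630; S(1,1) = 21.3240
  k=2: S(2,0) = 29.3129; S(2,1) = 23.7100; S(2,2) = 19.1780
Terminal payoffs V(N, i) = max(S_T - K, 0):
  V(2,0) = 4.802936; V(2,1) = 0.000000; V(2,2) = 0.000000
Backward induction: V(k, i) = exp(-r*dt) * [p * V(k+1, i) + (1-p) * V(k+1, i+1)]; then take max(V_cont, immediate exercise) for American.
  V(1,0) = exp(-r*dt) * [p*4.802936 + (1-p)*0.000000] = 2.626817; exercise = 1.853037; V(1,0) = max -> 2.626817
  V(1,1) = exp(-r*dt) * [p*0.000000 + (1-p)*0.000000] = 0.000000; exercise = 0.000000; V(1,1) = max -> 0.000000
  V(0,0) = exp(-r*dt) * [p*2.626817 + (1-p)*0.000000] = 1.436656; exercise = 0.000000; V(0,0) = max -> 1.436656


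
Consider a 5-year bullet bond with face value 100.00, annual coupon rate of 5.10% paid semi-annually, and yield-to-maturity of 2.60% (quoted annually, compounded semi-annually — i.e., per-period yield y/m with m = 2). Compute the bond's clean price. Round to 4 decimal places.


Coupon per period c = face * coupon_rate / m = 2.550000
Periods per year m = 2; per-period yield y/m = 0.013000
Number of cashflows N = 10
Cashflows (t years, CF_t, discount factor 1/(1+y/m)^(m*t), PV):
  t = 0.5000: CF_t = 2.550000, DF = 0.987167, PV = 2.517275
  t = 1.0000: CF_t = 2.550000, DF = 0.974498, PV = 2.484971
  t = 1.5000: CF_t = 2.550000, DF = 0.961992, PV = 2.453081
  t = 2.0000: CF_t = 2.550000, DF = 0.949647, PV = 2.421600
  t = 2.5000: CF_t = 2.550000, DF = 0.937460, PV = 2.390523
  t = 3.0000: CF_t = 2.550000, DF = 0.925429, PV = 2.359845
  t = 3.5000: CF_t = 2.550000, DF = 0.913553, PV = 2.329561
  t = 4.0000: CF_t = 2.550000, DF = 0.901829, PV = 2.299665
  t = 4.5000: CF_t = 2.550000, DF = 0.890256, PV = 2.270153
  t = 5.0000: CF_t = 102.550000, DF = 0.878831, PV = 90.124156
Price P = sum_t PV_t = 111.650831

Answer: Price = 111.6508


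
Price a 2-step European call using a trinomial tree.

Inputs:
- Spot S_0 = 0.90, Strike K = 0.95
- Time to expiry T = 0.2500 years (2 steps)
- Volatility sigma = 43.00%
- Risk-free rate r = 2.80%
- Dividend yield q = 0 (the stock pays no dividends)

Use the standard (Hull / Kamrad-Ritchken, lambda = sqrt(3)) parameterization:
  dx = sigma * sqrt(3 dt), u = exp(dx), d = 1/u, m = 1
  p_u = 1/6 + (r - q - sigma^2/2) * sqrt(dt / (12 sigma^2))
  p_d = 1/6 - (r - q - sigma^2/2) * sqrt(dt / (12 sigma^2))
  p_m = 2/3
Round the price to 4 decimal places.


Answer: Price = V(0,0) = 0.0574

Derivation:
dt = T/N = 0.125000; dx = sigma*sqrt(3*dt) = 0.263320
u = exp(dx) = 1.301243; d = 1/u = 0.768496
p_u = 0.151369, p_m = 0.666667, p_d = 0.181964
Discount per step: exp(-r*dt) = 0.996506
Stock lattice S(k, j) with j the centered position index:
  k=0: S(0,+0) = 0.9000
  k=1: S(1,-1) = 0.6916; S(1,+0) = 0.9000; S(1,+1) = 1.1711
  k=2: S(2,-2) = 0.5315; S(2,-1) = 0.6916; S(2,+0) = 0.9000; S(2,+1) = 1.1711; S(2,+2) = 1.5239
Terminal payoffs V(N, j) = max(S_T - K, 0):
  V(2,-2) = 0.000000; V(2,-1) = 0.000000; V(2,+0) = 0.000000; V(2,+1) = 0.221119; V(2,+2) = 0.573911
Backward induction: V(k, j) = exp(-r*dt) * [p_u * V(k+1, j+1) + p_m * V(k+1, j) + p_d * V(k+1, j-1)]
  V(1,-1) = exp(-r*dt) * [p_u*0.000000 + p_m*0.000000 + p_d*0.000000] = 0.000000
  V(1,+0) = exp(-r*dt) * [p_u*0.221119 + p_m*0.000000 + p_d*0.000000] = 0.033354
  V(1,+1) = exp(-r*dt) * [p_u*0.573911 + p_m*0.221119 + p_d*0.000000] = 0.233466
  V(0,+0) = exp(-r*dt) * [p_u*0.233466 + p_m*0.033354 + p_d*0.000000] = 0.057374


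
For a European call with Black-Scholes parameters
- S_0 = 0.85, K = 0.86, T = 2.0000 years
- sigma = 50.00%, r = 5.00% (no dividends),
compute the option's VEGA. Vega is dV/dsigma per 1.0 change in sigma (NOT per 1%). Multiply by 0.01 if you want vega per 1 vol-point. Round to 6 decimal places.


d1 = 0.4784340488; d2 = -0.2286727324
phi(d1) = 0.3557994311; exp(-qT) = 1.0000000000; exp(-rT) = 0.9048374180
Vega = S * exp(-qT) * phi(d1) * sqrt(T) = 0.8500 * 1.0000000000 * 0.3557994311 * 1.4142135624 = 0.427700

Answer: Vega = 0.427700


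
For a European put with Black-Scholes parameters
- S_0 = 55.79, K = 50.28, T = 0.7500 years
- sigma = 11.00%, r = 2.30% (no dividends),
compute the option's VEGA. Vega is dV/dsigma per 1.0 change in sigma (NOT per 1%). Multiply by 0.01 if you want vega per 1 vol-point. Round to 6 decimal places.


Answer: Vega = 8.062542

Derivation:
d1 = 1.3202925539; d2 = 1.2250297595
phi(d1) = 0.1668725808; exp(-qT) = 1.0000000000; exp(-rT) = 0.9828979294
Vega = S * exp(-qT) * phi(d1) * sqrt(T) = 55.7900 * 1.0000000000 * 0.1668725808 * 0.8660254038 = 8.062542


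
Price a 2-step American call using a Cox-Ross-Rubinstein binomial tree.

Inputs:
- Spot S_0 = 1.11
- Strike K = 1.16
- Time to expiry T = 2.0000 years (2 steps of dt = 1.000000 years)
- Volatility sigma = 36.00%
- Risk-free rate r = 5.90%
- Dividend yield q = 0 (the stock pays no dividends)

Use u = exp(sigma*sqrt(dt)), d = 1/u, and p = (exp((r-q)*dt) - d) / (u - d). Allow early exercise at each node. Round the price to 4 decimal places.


Answer: Price = V(0,0) = 0.2426

Derivation:
dt = T/N = 1.000000
u = exp(sigma*sqrt(dt)) = 1.433329; d = 1/u = 0.697676
p = (exp((r-q)*dt) - d) / (u - d) = 0.493574
Discount per step: exp(-r*dt) = 0.942707
Stock lattice S(k, i) with i counting down-moves:
  k=0: S(0,0) = 1.1100
  k=1: S(1,0) = 1.5910; S(1,1) = 0.7744
  k=2: S(2,0) = 2.2804; S(2,1) = 1.1100; S(2,2) = 0.5403
Terminal payoffs V(N, i) = max(S_T - K, 0):
  V(2,0) = 1.120421; V(2,1) = 0.000000; V(2,2) = 0.000000
Backward induction: V(k, i) = exp(-r*dt) * [p * V(k+1, i) + (1-p) * V(k+1, i+1)]; then take max(V_cont, immediate exercise) for American.
  V(1,0) = exp(-r*dt) * [p*1.120421 + (1-p)*0.000000] = 0.521326; exercise = 0.430996; V(1,0) = max -> 0.521326
  V(1,1) = exp(-r*dt) * [p*0.000000 + (1-p)*0.000000] = 0.000000; exercise = 0.000000; V(1,1) = max -> 0.000000
  V(0,0) = exp(-r*dt) * [p*0.521326 + (1-p)*0.000000] = 0.242571; exercise = 0.000000; V(0,0) = max -> 0.242571


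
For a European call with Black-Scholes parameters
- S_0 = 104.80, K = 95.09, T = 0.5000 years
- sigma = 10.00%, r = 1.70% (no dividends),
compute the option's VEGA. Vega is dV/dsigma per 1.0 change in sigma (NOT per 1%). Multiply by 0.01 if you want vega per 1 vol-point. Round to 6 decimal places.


d1 = 1.5306027776; d2 = 1.4598920995
phi(d1) = 0.1236486795; exp(-qT) = 1.0000000000; exp(-rT) = 0.9915360229
Vega = S * exp(-qT) * phi(d1) * sqrt(T) = 104.8000 * 1.0000000000 * 0.1236486795 * 0.7071067812 = 9.162960

Answer: Vega = 9.162960


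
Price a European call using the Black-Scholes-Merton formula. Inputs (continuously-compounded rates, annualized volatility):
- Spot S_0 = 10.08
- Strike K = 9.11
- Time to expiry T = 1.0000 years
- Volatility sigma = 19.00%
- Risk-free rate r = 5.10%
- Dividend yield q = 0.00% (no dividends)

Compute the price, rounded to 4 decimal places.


Answer: Price = 1.6354

Derivation:
d1 = (ln(S/K) + (r - q + 0.5*sigma^2) * T) / (sigma * sqrt(T)) = 0.89595027
d2 = d1 - sigma * sqrt(T) = 0.70595027
exp(-rT) = 0.95027867; exp(-qT) = 1.00000000
C = S_0 * exp(-qT) * N(d1) - K * exp(-rT) * N(d2)
N(d1) = 0.81486034; N(d2) = 0.75989047
C = 10.0800 * 1.00000000 * 0.81486034 - 9.1100 * 0.95027867 * 0.75989047 = 1.6354


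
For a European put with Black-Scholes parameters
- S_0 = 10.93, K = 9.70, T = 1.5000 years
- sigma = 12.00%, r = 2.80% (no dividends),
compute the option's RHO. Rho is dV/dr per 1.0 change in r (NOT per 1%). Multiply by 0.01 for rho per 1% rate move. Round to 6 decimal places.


Answer: Rho = -2.131449

Derivation:
d1 = 1.1715733667; d2 = 1.0246039821
phi(d1) = 0.2008432331; exp(-qT) = 1.0000000000; exp(-rT) = 0.9588697806
N(-d2) = 0.1527750424
Rho = -K*T*exp(-rT)*N(-d2) = -9.7000 * 1.5000 * 0.9588697806 * 0.1527750424 = -2.131449


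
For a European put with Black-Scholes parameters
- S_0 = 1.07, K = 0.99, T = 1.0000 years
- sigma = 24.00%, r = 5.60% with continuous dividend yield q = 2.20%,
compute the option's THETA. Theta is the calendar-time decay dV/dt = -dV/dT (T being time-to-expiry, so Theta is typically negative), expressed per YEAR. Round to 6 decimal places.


d1 = 0.5854541014; d2 = 0.3454541014
phi(d1) = 0.3361100020; exp(-qT) = 0.9782402351; exp(-rT) = 0.9455391359
Theta = -S*exp(-qT)*phi(d1)*sigma/(2*sqrt(T)) + r*K*exp(-rT)*N(-d2) - q*S*exp(-qT)*N(-d1)
N(-d1) = 0.2791212101; N(-d2) = 0.3648765053; sqrt(T) = 1.0000000000
Term 1 = -1.0700 * 0.9782402351 * 0.3361100020 * 0.2400 / (2 * 1.0000000000) = -0.0422174484
Term 2 = 0.0560 * 0.9900 * 0.9455391359 * 0.3648765053 = 0.0191270781
Term 3 = -0.0220 * 1.0700 * 0.9782402351 * 0.2791212101 = -0.0064275405
Theta = -0.0422174484 + (0.0191270781) + (-0.0064275405) = -0.029518

Answer: Theta = -0.029518


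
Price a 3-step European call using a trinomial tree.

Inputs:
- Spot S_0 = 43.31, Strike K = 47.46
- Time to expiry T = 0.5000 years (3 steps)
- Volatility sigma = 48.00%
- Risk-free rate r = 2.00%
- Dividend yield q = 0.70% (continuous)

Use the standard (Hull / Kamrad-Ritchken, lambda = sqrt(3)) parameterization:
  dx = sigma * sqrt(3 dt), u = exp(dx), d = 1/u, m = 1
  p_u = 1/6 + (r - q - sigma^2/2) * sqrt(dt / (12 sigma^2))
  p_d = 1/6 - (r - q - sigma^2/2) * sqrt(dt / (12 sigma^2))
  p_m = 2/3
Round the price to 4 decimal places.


dt = T/N = 0.166667; dx = sigma*sqrt(3*dt) = 0.339411
u = exp(dx) = 1.404121; d = 1/u = 0.712189
p_u = 0.141574, p_m = 0.666667, p_d = 0.191759
Discount per step: exp(-r*dt) = 0.996672
Stock lattice S(k, j) with j the centered position index:
  k=0: S(0,+0) = 43.3100
  k=1: S(1,-1) = 30.8449; S(1,+0) = 43.3100; S(1,+1) = 60.8125
  k=2: S(2,-2) = 21.9674; S(2,-1) = 30.8449; S(2,+0) = 43.3100; S(2,+1) = 60.8125; S(2,+2) = 85.3880
  k=3: S(3,-3) = 15.6450; S(3,-2) = 21.9674; S(3,-1) = 30.8449; S(3,+0) = 43.3100; S(3,+1) = 60.8125; S(3,+2) = 85.3880; S(3,+3) = 119.8951
Terminal payoffs V(N, j) = max(S_T - K, 0):
  V(3,-3) = 0.000000; V(3,-2) = 0.000000; V(3,-1) = 0.000000; V(3,+0) = 0.000000; V(3,+1) = 13.352467; V(3,+2) = 37.928042; V(3,+3) = 72.435115
Backward induction: V(k, j) = exp(-r*dt) * [p_u * V(k+1, j+1) + p_m * V(k+1, j) + p_d * V(k+1, j-1)]
  V(2,-2) = exp(-r*dt) * [p_u*0.000000 + p_m*0.000000 + p_d*0.000000] = 0.000000
  V(2,-1) = exp(-r*dt) * [p_u*0.000000 + p_m*0.000000 + p_d*0.000000] = 0.000000
  V(2,+0) = exp(-r*dt) * [p_u*13.352467 + p_m*0.000000 + p_d*0.000000] = 1.884074
  V(2,+1) = exp(-r*dt) * [p_u*37.928042 + p_m*13.352467 + p_d*0.000000] = 14.223785
  V(2,+2) = exp(-r*dt) * [p_u*72.435115 + p_m*37.928042 + p_d*13.352467] = 37.973971
  V(1,-1) = exp(-r*dt) * [p_u*1.884074 + p_m*0.000000 + p_d*0.000000] = 0.265849
  V(1,+0) = exp(-r*dt) * [p_u*14.223785 + p_m*1.884074 + p_d*0.000000] = 3.258889
  V(1,+1) = exp(-r*dt) * [p_u*37.973971 + p_m*14.223785 + p_d*1.884074] = 15.169297
  V(0,+0) = exp(-r*dt) * [p_u*15.169297 + p_m*3.258889 + p_d*0.265849] = 4.356606

Answer: Price = V(0,0) = 4.3566


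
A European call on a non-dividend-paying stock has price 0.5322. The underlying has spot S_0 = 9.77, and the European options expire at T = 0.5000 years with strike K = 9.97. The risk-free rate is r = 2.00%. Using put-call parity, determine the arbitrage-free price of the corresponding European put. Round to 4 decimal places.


Put-call parity: C - P = S_0 * exp(-qT) - K * exp(-rT).
S_0 * exp(-qT) = 9.7700 * 1.00000000 = 9.77000000
K * exp(-rT) = 9.9700 * 0.99004983 = 9.87079684
P = C - S*exp(-qT) + K*exp(-rT)
P = 0.5322 - 9.77000000 + 9.87079684 = 0.6330

Answer: Put price = 0.6330


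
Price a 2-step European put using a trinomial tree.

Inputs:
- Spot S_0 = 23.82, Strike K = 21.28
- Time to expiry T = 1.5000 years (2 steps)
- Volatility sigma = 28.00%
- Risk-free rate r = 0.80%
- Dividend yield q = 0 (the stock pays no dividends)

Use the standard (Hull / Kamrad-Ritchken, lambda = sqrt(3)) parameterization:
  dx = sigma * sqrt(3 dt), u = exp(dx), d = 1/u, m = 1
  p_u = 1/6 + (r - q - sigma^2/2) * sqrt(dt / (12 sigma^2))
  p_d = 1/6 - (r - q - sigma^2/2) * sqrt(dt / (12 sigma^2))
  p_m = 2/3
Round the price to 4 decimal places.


dt = T/N = 0.750000; dx = sigma*sqrt(3*dt) = 0.420000
u = exp(dx) = 1.521962; d = 1/u = 0.657047
p_u = 0.138810, p_m = 0.666667, p_d = 0.194524
Discount per step: exp(-r*dt) = 0.994018
Stock lattice S(k, j) with j the centered position index:
  k=0: S(0,+0) = 23.8200
  k=1: S(1,-1) = 15.6509; S(1,+0) = 23.8200; S(1,+1) = 36.2531
  k=2: S(2,-2) = 10.2833; S(2,-1) = 15.6509; S(2,+0) = 23.8200; S(2,+1) = 36.2531; S(2,+2) = 55.1759
Terminal payoffs V(N, j) = max(K - S_T, 0):
  V(2,-2) = 10.996655; V(2,-1) = 5.629145; V(2,+0) = 0.000000; V(2,+1) = 0.000000; V(2,+2) = 0.000000
Backward induction: V(k, j) = exp(-r*dt) * [p_u * V(k+1, j+1) + p_m * V(k+1, j) + p_d * V(k+1, j-1)]
  V(1,-1) = exp(-r*dt) * [p_u*0.000000 + p_m*5.629145 + p_d*10.996655] = 5.856629
  V(1,+0) = exp(-r*dt) * [p_u*0.000000 + p_m*0.000000 + p_d*5.629145] = 1.088452
  V(1,+1) = exp(-r*dt) * [p_u*0.000000 + p_m*0.000000 + p_d*0.000000] = 0.000000
  V(0,+0) = exp(-r*dt) * [p_u*0.000000 + p_m*1.088452 + p_d*5.856629] = 1.853733

Answer: Price = V(0,0) = 1.8537


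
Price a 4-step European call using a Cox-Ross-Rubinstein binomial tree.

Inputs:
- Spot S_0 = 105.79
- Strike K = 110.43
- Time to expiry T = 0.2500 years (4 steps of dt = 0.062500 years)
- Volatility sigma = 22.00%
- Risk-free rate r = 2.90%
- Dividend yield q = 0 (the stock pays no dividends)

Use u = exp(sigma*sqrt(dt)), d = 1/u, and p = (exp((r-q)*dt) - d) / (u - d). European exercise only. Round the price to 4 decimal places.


Answer: Price = V(0,0) = 3.2789

Derivation:
dt = T/N = 0.062500
u = exp(sigma*sqrt(dt)) = 1.056541; d = 1/u = 0.946485
p = (exp((r-q)*dt) - d) / (u - d) = 0.502737
Discount per step: exp(-r*dt) = 0.998189
Stock lattice S(k, i) with i counting down-moves:
  k=0: S(0,0) = 105.7900
  k=1: S(1,0) = 111.7714; S(1,1) = 100.1287
  k=2: S(2,0) = 118.0911; S(2,1) = 105.7900; S(2,2) = 94.7703
  k=3: S(3,0) = 124.7680; S(3,1) = 111.7714; S(3,2) = 100.1287; S(3,3) = 89.6987
  k=4: S(4,0) = 131.8225; S(4,1) = 118.0911; S(4,2) = 105.7900; S(4,3) = 94.7703; S(4,4) = 84.8985
Terminal payoffs V(N, i) = max(S_T - K, 0):
  V(4,0) = 21.392457; V(4,1) = 7.661057; V(4,2) = 0.000000; V(4,3) = 0.000000; V(4,4) = 0.000000
Backward induction: V(k, i) = exp(-r*dt) * [p * V(k+1, i) + (1-p) * V(k+1, i+1)].
  V(3,0) = exp(-r*dt) * [p*21.392457 + (1-p)*7.661057] = 14.537971
  V(3,1) = exp(-r*dt) * [p*7.661057 + (1-p)*0.000000] = 3.844525
  V(3,2) = exp(-r*dt) * [p*0.000000 + (1-p)*0.000000] = 0.000000
  V(3,3) = exp(-r*dt) * [p*0.000000 + (1-p)*0.000000] = 0.000000
  V(2,0) = exp(-r*dt) * [p*14.537971 + (1-p)*3.844525] = 9.203823
  V(2,1) = exp(-r*dt) * [p*3.844525 + (1-p)*0.000000] = 1.929286
  V(2,2) = exp(-r*dt) * [p*0.000000 + (1-p)*0.000000] = 0.000000
  V(1,0) = exp(-r*dt) * [p*9.203823 + (1-p)*1.929286] = 5.576351
  V(1,1) = exp(-r*dt) * [p*1.929286 + (1-p)*0.000000] = 0.968168
  V(0,0) = exp(-r*dt) * [p*5.576351 + (1-p)*0.968168] = 3.278926


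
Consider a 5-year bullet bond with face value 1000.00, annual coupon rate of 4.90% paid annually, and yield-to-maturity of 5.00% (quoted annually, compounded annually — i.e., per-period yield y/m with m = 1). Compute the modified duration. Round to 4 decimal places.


Answer: Modified duration = 4.3363

Derivation:
Coupon per period c = face * coupon_rate / m = 49.000000
Periods per year m = 1; per-period yield y/m = 0.050000
Number of cashflows N = 5
Cashflows (t years, CF_t, discount factor 1/(1+y/m)^(m*t), PV):
  t = 1.0000: CF_t = 49.000000, DF = 0.952381, PV = 46.666667
  t = 2.0000: CF_t = 49.000000, DF = 0.907029, PV = 44.444444
  t = 3.0000: CF_t = 49.000000, DF = 0.863838, PV = 42.328042
  t = 4.0000: CF_t = 49.000000, DF = 0.822702, PV = 40.312421
  t = 5.0000: CF_t = 1049.000000, DF = 0.783526, PV = 821.918949
Price P = sum_t PV_t = 995.670523
First compute Macaulay numerator sum_t t * PV_t:
  t * PV_t at t = 1.0000: 46.666667
  t * PV_t at t = 2.0000: 88.888889
  t * PV_t at t = 3.0000: 126.984127
  t * PV_t at t = 4.0000: 161.249685
  t * PV_t at t = 5.0000: 4109.594743
Macaulay duration D = 4533.384111 / 995.670523 = 4.553097
Modified duration = D / (1 + y/m) = 4.553097 / (1 + 0.050000) = 4.336283


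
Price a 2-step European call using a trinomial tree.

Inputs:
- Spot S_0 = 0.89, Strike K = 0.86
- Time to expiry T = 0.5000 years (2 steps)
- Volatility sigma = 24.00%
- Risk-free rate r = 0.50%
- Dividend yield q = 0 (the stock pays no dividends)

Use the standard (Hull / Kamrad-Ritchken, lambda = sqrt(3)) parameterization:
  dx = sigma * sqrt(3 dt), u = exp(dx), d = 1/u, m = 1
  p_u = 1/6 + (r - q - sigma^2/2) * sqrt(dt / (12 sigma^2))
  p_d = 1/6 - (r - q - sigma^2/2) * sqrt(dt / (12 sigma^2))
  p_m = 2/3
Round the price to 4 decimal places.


dt = T/N = 0.250000; dx = sigma*sqrt(3*dt) = 0.207846
u = exp(dx) = 1.231024; d = 1/u = 0.812332
p_u = 0.152353, p_m = 0.666667, p_d = 0.180980
Discount per step: exp(-r*dt) = 0.998751
Stock lattice S(k, j) with j the centered position index:
  k=0: S(0,+0) = 0.8900
  k=1: S(1,-1) = 0.7230; S(1,+0) = 0.8900; S(1,+1) = 1.0956
  k=2: S(2,-2) = 0.5873; S(2,-1) = 0.7230; S(2,+0) = 0.8900; S(2,+1) = 1.0956; S(2,+2) = 1.3487
Terminal payoffs V(N, j) = max(S_T - K, 0):
  V(2,-2) = 0.000000; V(2,-1) = 0.000000; V(2,+0) = 0.030000; V(2,+1) = 0.235611; V(2,+2) = 0.488723
Backward induction: V(k, j) = exp(-r*dt) * [p_u * V(k+1, j+1) + p_m * V(k+1, j) + p_d * V(k+1, j-1)]
  V(1,-1) = exp(-r*dt) * [p_u*0.030000 + p_m*0.000000 + p_d*0.000000] = 0.004565
  V(1,+0) = exp(-r*dt) * [p_u*0.235611 + p_m*0.030000 + p_d*0.000000] = 0.055826
  V(1,+1) = exp(-r*dt) * [p_u*0.488723 + p_m*0.235611 + p_d*0.030000] = 0.236666
  V(0,+0) = exp(-r*dt) * [p_u*0.236666 + p_m*0.055826 + p_d*0.004565] = 0.074008

Answer: Price = V(0,0) = 0.0740


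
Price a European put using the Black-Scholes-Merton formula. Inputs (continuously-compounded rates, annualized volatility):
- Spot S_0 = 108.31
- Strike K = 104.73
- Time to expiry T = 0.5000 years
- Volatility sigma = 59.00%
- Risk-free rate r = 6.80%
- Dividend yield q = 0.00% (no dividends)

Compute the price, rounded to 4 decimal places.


Answer: Price = 13.9948

Derivation:
d1 = (ln(S/K) + (r - q + 0.5*sigma^2) * T) / (sigma * sqrt(T)) = 0.37066028
d2 = d1 - sigma * sqrt(T) = -0.04653272
exp(-rT) = 0.96657150; exp(-qT) = 1.00000000
P = K * exp(-rT) * N(-d2) - S_0 * exp(-qT) * N(-d1)
N(-d1) = 0.35544529; N(-d2) = 0.51855717
P = 104.7300 * 0.96657150 * 0.51855717 - 108.3100 * 1.00000000 * 0.35544529 = 13.9948


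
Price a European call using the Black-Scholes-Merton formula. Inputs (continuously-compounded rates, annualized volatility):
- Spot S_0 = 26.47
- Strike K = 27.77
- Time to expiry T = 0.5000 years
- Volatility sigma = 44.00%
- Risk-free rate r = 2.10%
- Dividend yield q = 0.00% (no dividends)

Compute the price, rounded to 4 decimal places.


Answer: Price = 2.8537

Derivation:
d1 = (ln(S/K) + (r - q + 0.5*sigma^2) * T) / (sigma * sqrt(T)) = 0.03521300
d2 = d1 - sigma * sqrt(T) = -0.27591398
exp(-rT) = 0.98955493; exp(-qT) = 1.00000000
C = S_0 * exp(-qT) * N(d1) - K * exp(-rT) * N(d2)
N(d1) = 0.51404505; N(d2) = 0.39130707
C = 26.4700 * 1.00000000 * 0.51404505 - 27.7700 * 0.98955493 * 0.39130707 = 2.8537


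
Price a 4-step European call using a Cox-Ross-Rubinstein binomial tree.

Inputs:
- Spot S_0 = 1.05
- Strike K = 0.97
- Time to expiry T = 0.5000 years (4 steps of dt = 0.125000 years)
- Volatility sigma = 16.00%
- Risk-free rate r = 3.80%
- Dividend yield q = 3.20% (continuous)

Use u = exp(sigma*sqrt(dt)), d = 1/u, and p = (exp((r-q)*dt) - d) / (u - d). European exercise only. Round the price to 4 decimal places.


dt = T/N = 0.125000
u = exp(sigma*sqrt(dt)) = 1.058199; d = 1/u = 0.945002
p = (exp((r-q)*dt) - d) / (u - d) = 0.492490
Discount per step: exp(-r*dt) = 0.995261
Stock lattice S(k, i) with i counting down-moves:
  k=0: S(0,0) = 1.0500
  k=1: S(1,0) = 1.1111; S(1,1) = 0.9923
  k=2: S(2,0) = 1.1758; S(2,1) = 1.0500; S(2,2) = 0.9377
  k=3: S(3,0) = 1.2442; S(3,1) = 1.1111; S(3,2) = 0.9923; S(3,3) = 0.8861
  k=4: S(4,0) = 1.3166; S(4,1) = 1.1758; S(4,2) = 1.0500; S(4,3) = 0.9377; S(4,4) = 0.8374
Terminal payoffs V(N, i) = max(S_T - K, 0):
  V(4,0) = 0.346615; V(4,1) = 0.205775; V(4,2) = 0.080000; V(4,3) = 0.000000; V(4,4) = 0.000000
Backward induction: V(k, i) = exp(-r*dt) * [p * V(k+1, i) + (1-p) * V(k+1, i+1)].
  V(3,0) = exp(-r*dt) * [p*0.346615 + (1-p)*0.205775] = 0.273833
  V(3,1) = exp(-r*dt) * [p*0.205775 + (1-p)*0.080000] = 0.141270
  V(3,2) = exp(-r*dt) * [p*0.080000 + (1-p)*0.000000] = 0.039212
  V(3,3) = exp(-r*dt) * [p*0.000000 + (1-p)*0.000000] = 0.000000
  V(2,0) = exp(-r*dt) * [p*0.273833 + (1-p)*0.141270] = 0.205577
  V(2,1) = exp(-r*dt) * [p*0.141270 + (1-p)*0.039212] = 0.089051
  V(2,2) = exp(-r*dt) * [p*0.039212 + (1-p)*0.000000] = 0.019220
  V(1,0) = exp(-r*dt) * [p*0.205577 + (1-p)*0.089051] = 0.145745
  V(1,1) = exp(-r*dt) * [p*0.089051 + (1-p)*0.019220] = 0.053357
  V(0,0) = exp(-r*dt) * [p*0.145745 + (1-p)*0.053357] = 0.098389

Answer: Price = V(0,0) = 0.0984


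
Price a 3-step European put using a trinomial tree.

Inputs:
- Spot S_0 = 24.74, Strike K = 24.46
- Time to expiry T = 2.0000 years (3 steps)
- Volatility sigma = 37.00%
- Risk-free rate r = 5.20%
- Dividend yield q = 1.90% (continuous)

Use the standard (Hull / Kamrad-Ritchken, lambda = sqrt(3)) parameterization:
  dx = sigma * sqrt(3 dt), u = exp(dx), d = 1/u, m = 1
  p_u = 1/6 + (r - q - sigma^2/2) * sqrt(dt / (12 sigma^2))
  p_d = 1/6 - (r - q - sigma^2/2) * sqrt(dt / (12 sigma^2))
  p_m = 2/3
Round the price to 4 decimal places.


dt = T/N = 0.666667; dx = sigma*sqrt(3*dt) = 0.523259
u = exp(dx) = 1.687518; d = 1/u = 0.592586
p_u = 0.144084, p_m = 0.666667, p_d = 0.189249
Discount per step: exp(-r*dt) = 0.965927
Stock lattice S(k, j) with j the centered position index:
  k=0: S(0,+0) = 24.7400
  k=1: S(1,-1) = 14.6606; S(1,+0) = 24.7400; S(1,+1) = 41.7492
  k=2: S(2,-2) = 8.6877; S(2,-1) = 14.6606; S(2,+0) = 24.7400; S(2,+1) = 41.7492; S(2,+2) = 70.4525
  k=3: S(3,-3) = 5.1482; S(3,-2) = 8.6877; S(3,-1) = 14.6606; S(3,+0) = 24.7400; S(3,+1) = 41.7492; S(3,+2) = 70.4525; S(3,+3) = 118.8900
Terminal payoffs V(N, j) = max(K - S_T, 0):
  V(3,-3) = 19.311815; V(3,-2) = 15.772343; V(3,-1) = 9.799419; V(3,+0) = 0.000000; V(3,+1) = 0.000000; V(3,+2) = 0.000000; V(3,+3) = 0.000000
Backward induction: V(k, j) = exp(-r*dt) * [p_u * V(k+1, j+1) + p_m * V(k+1, j) + p_d * V(k+1, j-1)]
  V(2,-2) = exp(-r*dt) * [p_u*9.799419 + p_m*15.772343 + p_d*19.311815] = 15.050678
  V(2,-1) = exp(-r*dt) * [p_u*0.000000 + p_m*9.799419 + p_d*15.772343] = 9.193555
  V(2,+0) = exp(-r*dt) * [p_u*0.000000 + p_m*0.000000 + p_d*9.799419] = 1.791346
  V(2,+1) = exp(-r*dt) * [p_u*0.000000 + p_m*0.000000 + p_d*0.000000] = 0.000000
  V(2,+2) = exp(-r*dt) * [p_u*0.000000 + p_m*0.000000 + p_d*0.000000] = 0.000000
  V(1,-1) = exp(-r*dt) * [p_u*1.791346 + p_m*9.193555 + p_d*15.050678] = 8.920797
  V(1,+0) = exp(-r*dt) * [p_u*0.000000 + p_m*1.791346 + p_d*9.193555] = 2.834134
  V(1,+1) = exp(-r*dt) * [p_u*0.000000 + p_m*0.000000 + p_d*1.791346] = 0.327460
  V(0,+0) = exp(-r*dt) * [p_u*0.327460 + p_m*2.834134 + p_d*8.920797] = 3.501352

Answer: Price = V(0,0) = 3.5014


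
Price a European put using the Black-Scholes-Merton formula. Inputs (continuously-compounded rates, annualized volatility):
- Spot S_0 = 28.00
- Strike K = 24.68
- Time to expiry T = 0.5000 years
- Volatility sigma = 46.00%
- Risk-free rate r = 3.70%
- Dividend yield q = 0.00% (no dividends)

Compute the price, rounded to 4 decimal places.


d1 = (ln(S/K) + (r - q + 0.5*sigma^2) * T) / (sigma * sqrt(T)) = 0.60753173
d2 = d1 - sigma * sqrt(T) = 0.28226261
exp(-rT) = 0.98167007; exp(-qT) = 1.00000000
P = K * exp(-rT) * N(-d2) - S_0 * exp(-qT) * N(-d1)
N(-d1) = 0.27174905; N(-d2) = 0.38887108
P = 24.6800 * 0.98167007 * 0.38887108 - 28.0000 * 1.00000000 * 0.27174905 = 1.8124

Answer: Price = 1.8124


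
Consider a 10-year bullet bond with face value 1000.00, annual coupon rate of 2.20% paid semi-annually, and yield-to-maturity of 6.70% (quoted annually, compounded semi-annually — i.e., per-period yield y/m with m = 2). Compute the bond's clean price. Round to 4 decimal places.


Coupon per period c = face * coupon_rate / m = 11.000000
Periods per year m = 2; per-period yield y/m = 0.033500
Number of cashflows N = 20
Cashflows (t years, CF_t, discount factor 1/(1+y/m)^(m*t), PV):
  t = 0.5000: CF_t = 11.000000, DF = 0.967586, PV = 10.643445
  t = 1.0000: CF_t = 11.000000, DF = 0.936222, PV = 10.298447
  t = 1.5000: CF_t = 11.000000, DF = 0.905876, PV = 9.964631
  t = 2.0000: CF_t = 11.000000, DF = 0.876512, PV = 9.641637
  t = 2.5000: CF_t = 11.000000, DF = 0.848101, PV = 9.329111
  t = 3.0000: CF_t = 11.000000, DF = 0.820611, PV = 9.026716
  t = 3.5000: CF_t = 11.000000, DF = 0.794011, PV = 8.734123
  t = 4.0000: CF_t = 11.000000, DF = 0.768274, PV = 8.451014
  t = 4.5000: CF_t = 11.000000, DF = 0.743371, PV = 8.177082
  t = 5.0000: CF_t = 11.000000, DF = 0.719275, PV = 7.912029
  t = 5.5000: CF_t = 11.000000, DF = 0.695961, PV = 7.655568
  t = 6.0000: CF_t = 11.000000, DF = 0.673402, PV = 7.407419
  t = 6.5000: CF_t = 11.000000, DF = 0.651574, PV = 7.167314
  t = 7.0000: CF_t = 11.000000, DF = 0.630454, PV = 6.934992
  t = 7.5000: CF_t = 11.000000, DF = 0.610018, PV = 6.710200
  t = 8.0000: CF_t = 11.000000, DF = 0.590245, PV = 6.492695
  t = 8.5000: CF_t = 11.000000, DF = 0.571113, PV = 6.282240
  t = 9.0000: CF_t = 11.000000, DF = 0.552601, PV = 6.078606
  t = 9.5000: CF_t = 11.000000, DF = 0.534689, PV = 5.881574
  t = 10.0000: CF_t = 1011.000000, DF = 0.517357, PV = 523.047989
Price P = sum_t PV_t = 675.836832

Answer: Price = 675.8368


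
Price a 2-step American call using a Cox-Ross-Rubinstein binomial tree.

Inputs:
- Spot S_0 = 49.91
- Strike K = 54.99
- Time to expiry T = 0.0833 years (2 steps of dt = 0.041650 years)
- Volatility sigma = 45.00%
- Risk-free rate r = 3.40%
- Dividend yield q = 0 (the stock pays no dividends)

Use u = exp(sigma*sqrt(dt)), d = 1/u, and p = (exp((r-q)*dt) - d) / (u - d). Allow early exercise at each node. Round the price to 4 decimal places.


dt = T/N = 0.041650
u = exp(sigma*sqrt(dt)) = 1.096187; d = 1/u = 0.912253
p = (exp((r-q)*dt) - d) / (u - d) = 0.484761
Discount per step: exp(-r*dt) = 0.998585
Stock lattice S(k, i) with i counting down-moves:
  k=0: S(0,0) = 49.9100
  k=1: S(1,0) = 54.7107; S(1,1) = 45.5306
  k=2: S(2,0) = 59.9731; S(2,1) = 49.9100; S(2,2) = 41.5354
Terminal payoffs V(N, i) = max(S_T - K, 0):
  V(2,0) = 4.983114; V(2,1) = 0.000000; V(2,2) = 0.000000
Backward induction: V(k, i) = exp(-r*dt) * [p * V(k+1, i) + (1-p) * V(k+1, i+1)]; then take max(V_cont, immediate exercise) for American.
  V(1,0) = exp(-r*dt) * [p*4.983114 + (1-p)*0.000000] = 2.412202; exercise = 0.000000; V(1,0) = max -> 2.412202
  V(1,1) = exp(-r*dt) * [p*0.000000 + (1-p)*0.000000] = 0.000000; exercise = 0.000000; V(1,1) = max -> 0.000000
  V(0,0) = exp(-r*dt) * [p*2.412202 + (1-p)*0.000000] = 1.167687; exercise = 0.000000; V(0,0) = max -> 1.167687

Answer: Price = V(0,0) = 1.1677


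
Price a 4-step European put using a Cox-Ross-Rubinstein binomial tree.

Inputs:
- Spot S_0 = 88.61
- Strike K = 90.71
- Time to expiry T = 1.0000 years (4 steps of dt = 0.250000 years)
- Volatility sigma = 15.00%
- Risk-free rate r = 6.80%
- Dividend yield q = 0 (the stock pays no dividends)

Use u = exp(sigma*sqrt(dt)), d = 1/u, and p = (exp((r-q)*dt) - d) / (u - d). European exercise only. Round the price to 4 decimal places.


dt = T/N = 0.250000
u = exp(sigma*sqrt(dt)) = 1.077884; d = 1/u = 0.927743
p = (exp((r-q)*dt) - d) / (u - d) = 0.595454
Discount per step: exp(-r*dt) = 0.983144
Stock lattice S(k, i) with i counting down-moves:
  k=0: S(0,0) = 88.6100
  k=1: S(1,0) = 95.5113; S(1,1) = 82.2074
  k=2: S(2,0) = 102.9501; S(2,1) = 88.6100; S(2,2) = 76.2673
  k=3: S(3,0) = 110.9683; S(3,1) = 95.5113; S(3,2) = 82.2074; S(3,3) = 70.7565
  k=4: S(4,0) = 119.6110; S(4,1) = 102.9501; S(4,2) = 88.6100; S(4,3) = 76.2673; S(4,4) = 65.6439
Terminal payoffs V(N, i) = max(K - S_T, 0):
  V(4,0) = 0.000000; V(4,1) = 0.000000; V(4,2) = 2.100000; V(4,3) = 14.442666; V(4,4) = 25.066097
Backward induction: V(k, i) = exp(-r*dt) * [p * V(k+1, i) + (1-p) * V(k+1, i+1)].
  V(3,0) = exp(-r*dt) * [p*0.000000 + (1-p)*0.000000] = 0.000000
  V(3,1) = exp(-r*dt) * [p*0.000000 + (1-p)*2.100000] = 0.835227
  V(3,2) = exp(-r*dt) * [p*2.100000 + (1-p)*14.442666] = 6.973613
  V(3,3) = exp(-r*dt) * [p*14.442666 + (1-p)*25.066097] = 18.424441
  V(2,0) = exp(-r*dt) * [p*0.000000 + (1-p)*0.835227] = 0.332192
  V(2,1) = exp(-r*dt) * [p*0.835227 + (1-p)*6.973613] = 3.262550
  V(2,2) = exp(-r*dt) * [p*6.973613 + (1-p)*18.424441] = 11.410367
  V(1,0) = exp(-r*dt) * [p*0.332192 + (1-p)*3.262550] = 1.492075
  V(1,1) = exp(-r*dt) * [p*3.262550 + (1-p)*11.410367] = 6.448162
  V(0,0) = exp(-r*dt) * [p*1.492075 + (1-p)*6.448162] = 3.438094

Answer: Price = V(0,0) = 3.4381


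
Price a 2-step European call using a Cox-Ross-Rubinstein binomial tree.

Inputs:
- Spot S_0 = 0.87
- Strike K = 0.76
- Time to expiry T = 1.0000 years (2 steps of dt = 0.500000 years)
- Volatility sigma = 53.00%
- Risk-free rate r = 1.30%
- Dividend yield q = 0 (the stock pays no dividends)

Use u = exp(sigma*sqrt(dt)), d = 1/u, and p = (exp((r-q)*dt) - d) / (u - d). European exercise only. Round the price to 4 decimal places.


dt = T/N = 0.500000
u = exp(sigma*sqrt(dt)) = 1.454652; d = 1/u = 0.687450
p = (exp((r-q)*dt) - d) / (u - d) = 0.415890
Discount per step: exp(-r*dt) = 0.993521
Stock lattice S(k, i) with i counting down-moves:
  k=0: S(0,0) = 0.8700
  k=1: S(1,0) = 1.2655; S(1,1) = 0.5981
  k=2: S(2,0) = 1.8409; S(2,1) = 0.8700; S(2,2) = 0.4112
Terminal payoffs V(N, i) = max(S_T - K, 0):
  V(2,0) = 1.080930; V(2,1) = 0.110000; V(2,2) = 0.000000
Backward induction: V(k, i) = exp(-r*dt) * [p * V(k+1, i) + (1-p) * V(k+1, i+1)].
  V(1,0) = exp(-r*dt) * [p*1.080930 + (1-p)*0.110000] = 0.510471
  V(1,1) = exp(-r*dt) * [p*0.110000 + (1-p)*0.000000] = 0.045451
  V(0,0) = exp(-r*dt) * [p*0.510471 + (1-p)*0.045451] = 0.237301

Answer: Price = V(0,0) = 0.2373


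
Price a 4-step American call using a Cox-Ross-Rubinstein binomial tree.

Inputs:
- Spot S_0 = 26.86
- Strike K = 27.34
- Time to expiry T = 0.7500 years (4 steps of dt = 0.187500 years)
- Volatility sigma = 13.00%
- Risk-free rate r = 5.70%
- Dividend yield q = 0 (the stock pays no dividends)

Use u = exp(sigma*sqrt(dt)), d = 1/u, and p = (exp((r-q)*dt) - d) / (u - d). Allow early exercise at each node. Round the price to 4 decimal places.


dt = T/N = 0.187500
u = exp(sigma*sqrt(dt)) = 1.057906; d = 1/u = 0.945263
p = (exp((r-q)*dt) - d) / (u - d) = 0.581319
Discount per step: exp(-r*dt) = 0.989369
Stock lattice S(k, i) with i counting down-moves:
  k=0: S(0,0) = 26.8600
  k=1: S(1,0) = 28.4154; S(1,1) = 25.3898
  k=2: S(2,0) = 30.0608; S(2,1) = 26.8600; S(2,2) = 24.0000
  k=3: S(3,0) = 31.8015; S(3,1) = 28.4154; S(3,2) = 25.3898; S(3,3) = 22.6863
  k=4: S(4,0) = 33.6430; S(4,1) = 30.0608; S(4,2) = 26.8600; S(4,3) = 24.0000; S(4,4) = 21.4446
Terminal payoffs V(N, i) = max(S_T - K, 0):
  V(4,0) = 6.302993; V(4,1) = 2.720785; V(4,2) = 0.000000; V(4,3) = 0.000000; V(4,4) = 0.000000
Backward induction: V(k, i) = exp(-r*dt) * [p * V(k+1, i) + (1-p) * V(k+1, i+1)]; then take max(V_cont, immediate exercise) for American.
  V(3,0) = exp(-r*dt) * [p*6.302993 + (1-p)*2.720785] = 4.752130; exercise = 4.461490; V(3,0) = max -> 4.752130
  V(3,1) = exp(-r*dt) * [p*2.720785 + (1-p)*0.000000] = 1.564831; exercise = 1.075360; V(3,1) = max -> 1.564831
  V(3,2) = exp(-r*dt) * [p*0.000000 + (1-p)*0.000000] = 0.000000; exercise = 0.000000; V(3,2) = max -> 0.000000
  V(3,3) = exp(-r*dt) * [p*0.000000 + (1-p)*0.000000] = 0.000000; exercise = 0.000000; V(3,3) = max -> 0.000000
  V(2,0) = exp(-r*dt) * [p*4.752130 + (1-p)*1.564831] = 3.381337; exercise = 2.720785; V(2,0) = max -> 3.381337
  V(2,1) = exp(-r*dt) * [p*1.564831 + (1-p)*0.000000] = 0.899996; exercise = 0.000000; V(2,1) = max -> 0.899996
  V(2,2) = exp(-r*dt) * [p*0.000000 + (1-p)*0.000000] = 0.000000; exercise = 0.000000; V(2,2) = max -> 0.000000
  V(1,0) = exp(-r*dt) * [p*3.381337 + (1-p)*0.899996] = 2.317546; exercise = 1.075360; V(1,0) = max -> 2.317546
  V(1,1) = exp(-r*dt) * [p*0.899996 + (1-p)*0.000000] = 0.517623; exercise = 0.000000; V(1,1) = max -> 0.517623
  V(0,0) = exp(-r*dt) * [p*2.317546 + (1-p)*0.517623] = 1.547327; exercise = 0.000000; V(0,0) = max -> 1.547327

Answer: Price = V(0,0) = 1.5473


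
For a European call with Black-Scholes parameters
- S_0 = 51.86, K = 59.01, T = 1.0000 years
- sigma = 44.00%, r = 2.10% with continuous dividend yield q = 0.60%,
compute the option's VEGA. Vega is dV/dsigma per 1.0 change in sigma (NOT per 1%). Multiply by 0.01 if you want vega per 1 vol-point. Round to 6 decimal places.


Answer: Vega = 20.549385

Derivation:
d1 = -0.0394525931; d2 = -0.4794525931
phi(d1) = 0.3986319229; exp(-qT) = 0.9940179641; exp(-rT) = 0.9792189646
Vega = S * exp(-qT) * phi(d1) * sqrt(T) = 51.8600 * 0.9940179641 * 0.3986319229 * 1.0000000000 = 20.549385


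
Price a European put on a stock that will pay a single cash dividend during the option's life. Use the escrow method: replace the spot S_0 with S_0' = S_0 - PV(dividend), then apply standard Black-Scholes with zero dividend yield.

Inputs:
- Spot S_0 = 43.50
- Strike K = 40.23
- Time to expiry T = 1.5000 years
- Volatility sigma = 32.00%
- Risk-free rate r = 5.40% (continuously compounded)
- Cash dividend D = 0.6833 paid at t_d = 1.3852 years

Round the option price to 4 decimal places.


Answer: Price = 3.7397

Derivation:
PV(D) = D * exp(-r * t_d) = 0.6833 * 0.92792831 = 0.63405342
S_0' = S_0 - PV(D) = 43.5000 - 0.63405342 = 42.86594658
d1 = (ln(S_0'/K) + (r + sigma^2/2)*T) / (sigma*sqrt(T)) = 0.56456845
d2 = d1 - sigma*sqrt(T) = 0.17265009
exp(-rT) = 0.92219369
N(-d1) = 0.28618367; N(-d2) = 0.43146324
P = K * exp(-rT) * N(-d2) - S_0' * N(-d1) = 40.2300 * 0.92219369 * 0.43146324 - 42.86594658 * 0.28618367 = 3.7397


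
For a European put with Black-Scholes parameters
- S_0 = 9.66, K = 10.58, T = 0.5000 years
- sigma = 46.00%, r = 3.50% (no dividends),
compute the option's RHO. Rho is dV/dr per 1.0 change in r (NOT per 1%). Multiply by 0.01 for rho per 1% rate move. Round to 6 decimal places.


Answer: Rho = -3.384996

Derivation:
d1 = -0.0632454081; d2 = -0.3885145275
phi(d1) = 0.3981451968; exp(-qT) = 1.0000000000; exp(-rT) = 0.9826522357
N(-d2) = 0.6511823473
Rho = -K*T*exp(-rT)*N(-d2) = -10.5800 * 0.5000 * 0.9826522357 * 0.6511823473 = -3.384996


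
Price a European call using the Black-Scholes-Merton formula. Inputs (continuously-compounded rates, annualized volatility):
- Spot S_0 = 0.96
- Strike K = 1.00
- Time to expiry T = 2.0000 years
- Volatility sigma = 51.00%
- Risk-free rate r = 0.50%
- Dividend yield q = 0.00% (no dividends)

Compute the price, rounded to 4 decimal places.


d1 = (ln(S/K) + (r - q + 0.5*sigma^2) * T) / (sigma * sqrt(T)) = 0.31789026
d2 = d1 - sigma * sqrt(T) = -0.40335866
exp(-rT) = 0.99004983; exp(-qT) = 1.00000000
C = S_0 * exp(-qT) * N(d1) - K * exp(-rT) * N(d2)
N(d1) = 0.62471591; N(d2) = 0.34334220
C = 0.9600 * 1.00000000 * 0.62471591 - 1.0000 * 0.99004983 * 0.34334220 = 0.2598

Answer: Price = 0.2598


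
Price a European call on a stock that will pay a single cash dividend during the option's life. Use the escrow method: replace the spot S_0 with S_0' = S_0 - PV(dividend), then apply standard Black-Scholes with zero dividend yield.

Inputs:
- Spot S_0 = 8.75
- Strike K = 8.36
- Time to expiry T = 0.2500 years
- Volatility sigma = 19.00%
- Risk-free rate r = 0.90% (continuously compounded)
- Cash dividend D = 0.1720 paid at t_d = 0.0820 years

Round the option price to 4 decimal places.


PV(D) = D * exp(-r * t_d) = 0.1720 * 0.99926227 = 0.17187311
S_0' = S_0 - PV(D) = 8.7500 - 0.17187311 = 8.57812689
d1 = (ln(S_0'/K) + (r + sigma^2/2)*T) / (sigma*sqrt(T)) = 0.34231212
d2 = d1 - sigma*sqrt(T) = 0.24731212
exp(-rT) = 0.99775253
N(d1) = 0.63394199; N(d2) = 0.59766666
C = S_0' * N(d1) - K * exp(-rT) * N(d2) = 8.57812689 * 0.63394199 - 8.3600 * 0.99775253 * 0.59766666 = 0.4528

Answer: Price = 0.4528


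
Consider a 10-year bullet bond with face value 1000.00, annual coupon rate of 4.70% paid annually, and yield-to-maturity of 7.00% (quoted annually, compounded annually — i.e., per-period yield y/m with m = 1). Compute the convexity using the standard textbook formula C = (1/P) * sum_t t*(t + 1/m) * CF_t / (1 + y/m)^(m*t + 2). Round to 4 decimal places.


Answer: Convexity = 71.1374

Derivation:
Coupon per period c = face * coupon_rate / m = 47.000000
Periods per year m = 1; per-period yield y/m = 0.070000
Number of cashflows N = 10
Cashflows (t years, CF_t, discount factor 1/(1+y/m)^(m*t), PV):
  t = 1.0000: CF_t = 47.000000, DF = 0.934579, PV = 43.925234
  t = 2.0000: CF_t = 47.000000, DF = 0.873439, PV = 41.051620
  t = 3.0000: CF_t = 47.000000, DF = 0.816298, PV = 38.366000
  t = 4.0000: CF_t = 47.000000, DF = 0.762895, PV = 35.856075
  t = 5.0000: CF_t = 47.000000, DF = 0.712986, PV = 33.510350
  t = 6.0000: CF_t = 47.000000, DF = 0.666342, PV = 31.318085
  t = 7.0000: CF_t = 47.000000, DF = 0.622750, PV = 29.269238
  t = 8.0000: CF_t = 47.000000, DF = 0.582009, PV = 27.354428
  t = 9.0000: CF_t = 47.000000, DF = 0.543934, PV = 25.564886
  t = 10.0000: CF_t = 1047.000000, DF = 0.508349, PV = 532.241709
Price P = sum_t PV_t = 838.457625
Convexity numerator sum_t t*(t + 1/m) * CF_t / (1+y/m)^(m*t + 2):
  t = 1.0000: term = 76.732000
  t = 2.0000: term = 215.136450
  t = 3.0000: term = 402.124205
  t = 4.0000: term = 626.361690
  t = 5.0000: term = 878.077136
  t = 6.0000: term = 1148.885972
  t = 7.0000: term = 1431.633610
  t = 8.0000: term = 1720.254005
  t = 9.0000: term = 2009.642529
  t = 10.0000: term = 51136.857346
Convexity = (1/P) * sum = 59645.704944 / 838.457625 = 71.137411
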